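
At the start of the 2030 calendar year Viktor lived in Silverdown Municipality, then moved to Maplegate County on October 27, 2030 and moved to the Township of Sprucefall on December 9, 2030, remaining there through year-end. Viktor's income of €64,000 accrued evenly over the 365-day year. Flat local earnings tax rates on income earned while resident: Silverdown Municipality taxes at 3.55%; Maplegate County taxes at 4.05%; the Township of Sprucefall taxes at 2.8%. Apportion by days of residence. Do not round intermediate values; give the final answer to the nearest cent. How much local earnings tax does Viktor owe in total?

€2,279.45

Silverdown Municipality, January 1 – October 26, 2030: 299 days → €64,000 × 3.55% × 299/365 = €1,861.1726
Maplegate County, October 27 – December 8, 2030: 43 days → €64,000 × 4.05% × 43/365 = €305.3589
The Township of Sprucefall, December 9 – December 31, 2030: 23 days → €64,000 × 2.8% × 23/365 = €112.9205
Total = €2,279.4521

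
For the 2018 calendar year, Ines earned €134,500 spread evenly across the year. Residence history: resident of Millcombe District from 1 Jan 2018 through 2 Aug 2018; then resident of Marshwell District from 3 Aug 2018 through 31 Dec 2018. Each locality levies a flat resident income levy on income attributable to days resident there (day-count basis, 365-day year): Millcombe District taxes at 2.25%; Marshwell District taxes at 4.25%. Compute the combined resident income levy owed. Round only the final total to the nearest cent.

Millcombe District, 1 Jan – 2 Aug 2018: 214 days → €134,500 × 2.25% × 214/365 = €1,774.2945
Marshwell District, 3 Aug – 31 Dec 2018: 151 days → €134,500 × 4.25% × 151/365 = €2,364.8048
Total = €4,139.0993

€4,139.10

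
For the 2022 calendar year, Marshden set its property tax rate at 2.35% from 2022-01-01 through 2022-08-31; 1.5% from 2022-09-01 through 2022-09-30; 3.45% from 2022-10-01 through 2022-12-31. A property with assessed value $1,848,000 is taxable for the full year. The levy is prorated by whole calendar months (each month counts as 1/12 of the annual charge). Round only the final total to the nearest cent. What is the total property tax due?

$47,201.00

2022-01-01 to 2022-08-31: 8 months at 2.35% → $1,848,000 × 2.35% × 8/12 = $28,952.0000
2022-09-01 to 2022-09-30: 1 month at 1.5% → $1,848,000 × 1.5% × 1/12 = $2,310.0000
2022-10-01 to 2022-12-31: 3 months at 3.45% → $1,848,000 × 3.45% × 3/12 = $15,939.0000
Total = $47,201.0000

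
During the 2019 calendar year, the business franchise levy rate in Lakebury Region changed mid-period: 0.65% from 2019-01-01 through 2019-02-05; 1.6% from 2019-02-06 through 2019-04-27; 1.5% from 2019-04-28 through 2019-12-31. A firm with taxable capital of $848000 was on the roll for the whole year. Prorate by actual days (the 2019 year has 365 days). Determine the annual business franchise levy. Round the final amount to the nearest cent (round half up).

2019-01-01 to 2019-02-05: 36 days at 0.65% → $848000 × 0.65% × 36/365 = $543.6493
2019-02-06 to 2019-04-27: 81 days at 1.6% → $848000 × 1.6% × 81/365 = $3010.9808
2019-04-28 to 2019-12-31: 248 days at 1.5% → $848000 × 1.5% × 248/365 = $8642.6301
Total = $12197.2603

$12197.26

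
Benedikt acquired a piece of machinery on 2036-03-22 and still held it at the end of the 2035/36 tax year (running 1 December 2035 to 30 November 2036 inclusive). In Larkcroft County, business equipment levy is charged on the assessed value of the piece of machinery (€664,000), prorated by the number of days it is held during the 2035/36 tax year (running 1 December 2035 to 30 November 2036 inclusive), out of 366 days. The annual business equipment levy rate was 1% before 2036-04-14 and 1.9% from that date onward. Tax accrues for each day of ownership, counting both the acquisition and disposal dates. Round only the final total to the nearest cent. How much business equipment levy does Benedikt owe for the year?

2036-03-22 to 2036-04-13: 23 days at 1% → €664,000 × 1% × 23/366 = €417.2678
2036-04-14 to 2036-11-30: 231 days at 1.9% → €664,000 × 1.9% × 231/366 = €7,962.5574
Total = €8,379.8251

€8,379.83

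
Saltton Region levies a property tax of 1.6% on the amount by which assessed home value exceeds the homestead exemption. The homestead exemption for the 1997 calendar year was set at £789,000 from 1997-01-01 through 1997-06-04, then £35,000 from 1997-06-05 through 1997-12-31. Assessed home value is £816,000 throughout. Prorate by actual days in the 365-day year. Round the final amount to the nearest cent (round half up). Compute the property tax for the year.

1997-01-01 to 1997-06-04: 155 days, exemption £789,000 → (£816,000 − £789,000) × 1.6% × 155/365 = £183.4521
1997-06-05 to 1997-12-31: 210 days, exemption £35,000 → (£816,000 − £35,000) × 1.6% × 210/365 = £7,189.4795
Total = £7,372.9315

£7,372.93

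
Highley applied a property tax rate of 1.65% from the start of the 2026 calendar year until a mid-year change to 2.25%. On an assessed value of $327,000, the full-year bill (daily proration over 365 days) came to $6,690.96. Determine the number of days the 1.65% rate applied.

Let d = days at the first rate; then 365 − d days at the second rate.
$327,000 × [1.65%·d + 2.25%·(365−d)] / 365 = $6,690.96
Solving gives d = 124, so the new rate took effect on May 5, 2026.

124 days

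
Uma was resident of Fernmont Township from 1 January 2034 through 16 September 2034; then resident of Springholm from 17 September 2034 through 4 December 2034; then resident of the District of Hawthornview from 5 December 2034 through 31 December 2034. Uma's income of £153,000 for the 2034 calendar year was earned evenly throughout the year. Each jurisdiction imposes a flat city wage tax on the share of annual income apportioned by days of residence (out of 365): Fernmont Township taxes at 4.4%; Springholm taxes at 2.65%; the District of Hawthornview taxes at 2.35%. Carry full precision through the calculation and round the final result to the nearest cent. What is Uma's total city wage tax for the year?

£5,920.47

Fernmont Township, 1 January – 16 September 2034: 259 days → £153,000 × 4.4% × 259/365 = £4,776.9534
Springholm, 17 September – 4 December 2034: 79 days → £153,000 × 2.65% × 79/365 = £877.5493
The District of Hawthornview, 5 December – 31 December 2034: 27 days → £153,000 × 2.35% × 27/365 = £265.9685
Total = £5,920.4712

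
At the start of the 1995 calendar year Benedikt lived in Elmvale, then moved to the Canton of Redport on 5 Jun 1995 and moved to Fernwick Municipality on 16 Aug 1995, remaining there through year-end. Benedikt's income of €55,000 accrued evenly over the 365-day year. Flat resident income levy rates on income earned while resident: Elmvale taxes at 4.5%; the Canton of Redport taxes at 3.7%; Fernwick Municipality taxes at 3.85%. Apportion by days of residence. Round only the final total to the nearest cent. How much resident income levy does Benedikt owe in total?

€2,253.04

Elmvale, 1 Jan – 4 Jun 1995: 155 days → €55,000 × 4.5% × 155/365 = €1,051.0274
The Canton of Redport, 5 Jun – 15 Aug 1995: 72 days → €55,000 × 3.7% × 72/365 = €401.4247
Fernwick Municipality, 16 Aug – 31 Dec 1995: 138 days → €55,000 × 3.85% × 138/365 = €800.5890
Total = €2,253.0411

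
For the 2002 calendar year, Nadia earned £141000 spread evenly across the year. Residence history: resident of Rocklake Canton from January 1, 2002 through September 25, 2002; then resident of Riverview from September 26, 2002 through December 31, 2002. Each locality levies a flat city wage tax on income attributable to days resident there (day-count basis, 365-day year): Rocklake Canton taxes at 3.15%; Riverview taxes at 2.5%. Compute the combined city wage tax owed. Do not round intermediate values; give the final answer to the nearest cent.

£4197.94

Rocklake Canton, January 1 – September 25, 2002: 268 days → £141000 × 3.15% × 268/365 = £3261.1562
Riverview, September 26 – December 31, 2002: 97 days → £141000 × 2.5% × 97/365 = £936.7808
Total = £4197.9370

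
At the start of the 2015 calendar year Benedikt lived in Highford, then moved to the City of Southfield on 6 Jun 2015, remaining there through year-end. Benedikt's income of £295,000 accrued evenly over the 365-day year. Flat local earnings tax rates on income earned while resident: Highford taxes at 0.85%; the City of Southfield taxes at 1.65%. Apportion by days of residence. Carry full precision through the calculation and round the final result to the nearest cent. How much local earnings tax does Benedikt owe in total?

£3,858.84

Highford, 1 Jan – 5 Jun 2015: 156 days → £295,000 × 0.85% × 156/365 = £1,071.6986
The City of Southfield, 6 Jun – 31 Dec 2015: 209 days → £295,000 × 1.65% × 209/365 = £2,787.1438
Total = £3,858.8425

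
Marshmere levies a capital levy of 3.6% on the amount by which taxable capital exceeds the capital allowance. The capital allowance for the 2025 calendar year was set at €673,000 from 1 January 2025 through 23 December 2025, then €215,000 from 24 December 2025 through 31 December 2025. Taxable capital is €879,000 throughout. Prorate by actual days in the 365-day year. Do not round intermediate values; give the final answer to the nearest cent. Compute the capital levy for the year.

1 January – 23 December 2025: 357 days, exemption €673,000 → (€879,000 − €673,000) × 3.6% × 357/365 = €7,253.4575
24 December – 31 December 2025: 8 days, exemption €215,000 → (€879,000 − €215,000) × 3.6% × 8/365 = €523.9233
Total = €7,777.3808

€7,777.38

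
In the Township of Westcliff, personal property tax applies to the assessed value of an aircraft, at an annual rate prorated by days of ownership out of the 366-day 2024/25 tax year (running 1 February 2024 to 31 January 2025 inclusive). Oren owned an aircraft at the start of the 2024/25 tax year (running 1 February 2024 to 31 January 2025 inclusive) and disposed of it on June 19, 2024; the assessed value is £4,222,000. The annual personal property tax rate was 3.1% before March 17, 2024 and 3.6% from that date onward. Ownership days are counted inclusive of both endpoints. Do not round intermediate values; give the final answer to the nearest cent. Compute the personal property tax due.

February 1 – March 16, 2024: 45 days at 3.1% → £4,222,000 × 3.1% × 45/366 = £16,092.0492
March 17 – June 19, 2024: 95 days at 3.6% → £4,222,000 × 3.6% × 95/366 = £39,451.4754
Total = £55,543.5246

£55,543.52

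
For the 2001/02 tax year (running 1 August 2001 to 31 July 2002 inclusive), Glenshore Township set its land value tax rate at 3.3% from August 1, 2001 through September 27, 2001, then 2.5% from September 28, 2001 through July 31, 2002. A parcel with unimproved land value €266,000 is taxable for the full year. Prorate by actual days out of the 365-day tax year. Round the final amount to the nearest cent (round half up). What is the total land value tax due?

€6,988.15

August 1 – September 27, 2001: 58 days at 3.3% → €266,000 × 3.3% × 58/365 = €1,394.8603
September 28, 2001 – July 31, 2002: 307 days at 2.5% → €266,000 × 2.5% × 307/365 = €5,593.2877
Total = €6,988.1479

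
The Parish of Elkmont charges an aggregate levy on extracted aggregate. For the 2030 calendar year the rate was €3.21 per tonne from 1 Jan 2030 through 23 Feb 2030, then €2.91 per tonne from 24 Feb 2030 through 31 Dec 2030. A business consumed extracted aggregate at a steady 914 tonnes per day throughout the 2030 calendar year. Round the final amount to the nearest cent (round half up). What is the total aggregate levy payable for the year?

€985611.90

1 Jan – 23 Feb 2030: 54 days × 914 tonnes/day = 49,356 tonnes at €3.21/tonne → €158432.76
24 Feb – 31 Dec 2030: 311 days × 914 tonnes/day = 284,254 tonnes at €2.91/tonne → €827179.14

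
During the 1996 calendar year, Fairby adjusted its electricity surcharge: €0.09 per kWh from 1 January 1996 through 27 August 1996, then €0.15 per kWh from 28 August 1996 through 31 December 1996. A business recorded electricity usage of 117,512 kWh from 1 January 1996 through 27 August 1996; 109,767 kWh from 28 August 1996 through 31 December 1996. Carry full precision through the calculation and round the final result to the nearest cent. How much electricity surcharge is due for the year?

€27041.13

1 January – 27 August 1996: 117,512 kWh at €0.09/kWh → €10576.08
28 August – 31 December 1996: 109,767 kWh at €0.15/kWh → €16465.05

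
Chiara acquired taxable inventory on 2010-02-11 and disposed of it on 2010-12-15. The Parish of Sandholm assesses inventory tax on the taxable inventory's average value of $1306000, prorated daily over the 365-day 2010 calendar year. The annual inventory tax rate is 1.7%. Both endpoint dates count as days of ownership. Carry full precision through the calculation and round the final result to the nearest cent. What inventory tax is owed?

$18734.84

Days held (2010-02-11 to 2010-12-15): 308 out of 365
Tax = $1306000 × 1.7% × 308/365 = $18734.8384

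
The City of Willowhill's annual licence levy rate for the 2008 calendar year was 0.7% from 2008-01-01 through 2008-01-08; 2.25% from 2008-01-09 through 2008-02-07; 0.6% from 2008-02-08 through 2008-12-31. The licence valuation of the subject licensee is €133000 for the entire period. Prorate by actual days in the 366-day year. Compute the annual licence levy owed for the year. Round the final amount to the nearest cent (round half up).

€980.78

2008-01-01 to 2008-01-08: 8 days at 0.7% → €133000 × 0.7% × 8/366 = €20.3497
2008-01-09 to 2008-02-07: 30 days at 2.25% → €133000 × 2.25% × 30/366 = €245.2869
2008-02-08 to 2008-12-31: 328 days at 0.6% → €133000 × 0.6% × 328/366 = €715.1475
Total = €980.7842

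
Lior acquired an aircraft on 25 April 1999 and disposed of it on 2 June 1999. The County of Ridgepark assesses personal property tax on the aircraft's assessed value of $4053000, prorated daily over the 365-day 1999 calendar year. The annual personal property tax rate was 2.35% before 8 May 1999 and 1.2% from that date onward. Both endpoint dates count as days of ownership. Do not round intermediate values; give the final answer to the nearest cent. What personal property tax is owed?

25 April – 7 May 1999: 13 days at 2.35% → $4053000 × 2.35% × 13/365 = $3392.3055
8 May – 2 June 1999: 26 days at 1.2% → $4053000 × 1.2% × 26/365 = $3464.4822
Total = $6856.7877

$6856.79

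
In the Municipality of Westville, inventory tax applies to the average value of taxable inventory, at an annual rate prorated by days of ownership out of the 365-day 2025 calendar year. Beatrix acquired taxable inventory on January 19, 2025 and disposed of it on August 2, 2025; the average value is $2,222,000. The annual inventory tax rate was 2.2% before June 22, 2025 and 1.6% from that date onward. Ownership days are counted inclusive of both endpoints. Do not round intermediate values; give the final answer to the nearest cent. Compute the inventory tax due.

$24,715.95

January 19 – June 21, 2025: 154 days at 2.2% → $2,222,000 × 2.2% × 154/365 = $20,625.0301
June 22 – August 2, 2025: 42 days at 1.6% → $2,222,000 × 1.6% × 42/365 = $4,090.9151
Total = $24,715.9452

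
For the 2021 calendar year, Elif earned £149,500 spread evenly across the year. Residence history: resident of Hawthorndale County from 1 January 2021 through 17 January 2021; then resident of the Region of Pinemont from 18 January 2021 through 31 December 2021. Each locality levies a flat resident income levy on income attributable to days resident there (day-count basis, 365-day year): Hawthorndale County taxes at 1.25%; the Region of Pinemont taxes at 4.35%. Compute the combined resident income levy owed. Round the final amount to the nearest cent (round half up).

£6,287.40

Hawthorndale County, 1 January – 17 January 2021: 17 days → £149,500 × 1.25% × 17/365 = £87.0377
The Region of Pinemont, 18 January – 31 December 2021: 348 days → £149,500 × 4.35% × 348/365 = £6,200.3589
Total = £6,287.3966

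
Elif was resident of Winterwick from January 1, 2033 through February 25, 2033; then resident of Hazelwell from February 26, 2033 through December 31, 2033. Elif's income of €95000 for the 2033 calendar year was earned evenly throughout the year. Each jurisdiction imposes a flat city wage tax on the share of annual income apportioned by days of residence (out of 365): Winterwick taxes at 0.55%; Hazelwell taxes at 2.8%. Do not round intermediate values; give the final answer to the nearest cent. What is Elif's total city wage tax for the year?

€2332.05

Winterwick, January 1 – February 25, 2033: 56 days → €95000 × 0.55% × 56/365 = €80.1644
Hazelwell, February 26 – December 31, 2033: 309 days → €95000 × 2.8% × 309/365 = €2251.8904
Total = €2332.0548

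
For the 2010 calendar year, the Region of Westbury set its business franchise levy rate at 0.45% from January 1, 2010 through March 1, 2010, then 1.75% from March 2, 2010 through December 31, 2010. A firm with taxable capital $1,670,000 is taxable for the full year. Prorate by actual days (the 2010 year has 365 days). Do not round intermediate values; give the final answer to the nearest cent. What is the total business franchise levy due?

January 1 – March 1, 2010: 60 days at 0.45% → $1,670,000 × 0.45% × 60/365 = $1,235.3425
March 2 – December 31, 2010: 305 days at 1.75% → $1,670,000 × 1.75% × 305/365 = $24,420.8904
Total = $25,656.2329

$25,656.23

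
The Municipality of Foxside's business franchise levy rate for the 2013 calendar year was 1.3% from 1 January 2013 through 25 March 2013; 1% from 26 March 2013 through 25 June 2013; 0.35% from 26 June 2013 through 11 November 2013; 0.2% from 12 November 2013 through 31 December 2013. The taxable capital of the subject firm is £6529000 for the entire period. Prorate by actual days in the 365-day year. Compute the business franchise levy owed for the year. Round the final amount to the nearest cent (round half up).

£46481.11

1 January – 25 March 2013: 84 days at 1.3% → £6529000 × 1.3% × 84/365 = £19533.3370
26 March – 25 June 2013: 92 days at 1% → £6529000 × 1% × 92/365 = £16456.6575
26 June – 11 November 2013: 139 days at 0.35% → £6529000 × 0.35% × 139/365 = £8702.3521
12 November – 31 December 2013: 50 days at 0.2% → £6529000 × 0.2% × 50/365 = £1788.7671
Total = £46481.1137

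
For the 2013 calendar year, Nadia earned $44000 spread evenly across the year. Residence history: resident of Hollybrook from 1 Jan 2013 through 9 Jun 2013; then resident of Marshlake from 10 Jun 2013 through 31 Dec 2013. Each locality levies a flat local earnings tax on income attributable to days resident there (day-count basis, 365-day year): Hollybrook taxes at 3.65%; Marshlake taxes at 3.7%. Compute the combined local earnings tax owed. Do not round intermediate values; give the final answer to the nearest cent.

Hollybrook, 1 Jan – 9 Jun 2013: 160 days → $44000 × 3.65% × 160/365 = $704.0000
Marshlake, 10 Jun – 31 Dec 2013: 205 days → $44000 × 3.7% × 205/365 = $914.3562
Total = $1618.3562

$1618.36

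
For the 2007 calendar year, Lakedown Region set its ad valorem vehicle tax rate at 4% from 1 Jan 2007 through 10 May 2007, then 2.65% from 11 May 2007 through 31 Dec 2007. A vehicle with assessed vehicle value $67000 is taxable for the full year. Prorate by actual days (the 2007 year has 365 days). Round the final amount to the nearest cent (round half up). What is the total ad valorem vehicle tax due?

1 Jan – 10 May 2007: 130 days at 4% → $67000 × 4% × 130/365 = $954.5205
11 May – 31 Dec 2007: 235 days at 2.65% → $67000 × 2.65% × 235/365 = $1143.1301
Total = $2097.6507

$2097.65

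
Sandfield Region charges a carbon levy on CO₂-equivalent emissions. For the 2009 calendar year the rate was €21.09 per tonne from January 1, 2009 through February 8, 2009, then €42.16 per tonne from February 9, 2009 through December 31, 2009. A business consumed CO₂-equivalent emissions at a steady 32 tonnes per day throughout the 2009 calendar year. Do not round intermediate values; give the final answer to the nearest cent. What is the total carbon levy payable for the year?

January 1 – February 8, 2009: 39 days × 32 tonnes/day = 1,248 tonnes at €21.09/tonne → €26,320.32
February 9 – December 31, 2009: 326 days × 32 tonnes/day = 10,432 tonnes at €42.16/tonne → €439,813.12

€466,133.44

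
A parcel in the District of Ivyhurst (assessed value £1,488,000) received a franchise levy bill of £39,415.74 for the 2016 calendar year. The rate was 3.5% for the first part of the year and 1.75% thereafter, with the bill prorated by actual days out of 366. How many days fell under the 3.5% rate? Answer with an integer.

188 days

Let d = days at the first rate; then 366 − d days at the second rate.
£1,488,000 × [3.5%·d + 1.75%·(366−d)] / 366 = £39,415.74
Solving gives d = 188, so the new rate took effect on 7 July 2016.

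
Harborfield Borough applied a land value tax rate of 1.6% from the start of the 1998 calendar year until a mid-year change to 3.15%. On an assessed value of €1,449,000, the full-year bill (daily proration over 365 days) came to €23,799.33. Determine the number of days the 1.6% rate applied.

Let d = days at the first rate; then 365 − d days at the second rate.
€1,449,000 × [1.6%·d + 3.15%·(365−d)] / 365 = €23,799.33
Solving gives d = 355, so the new rate took effect on December 22, 1998.

355 days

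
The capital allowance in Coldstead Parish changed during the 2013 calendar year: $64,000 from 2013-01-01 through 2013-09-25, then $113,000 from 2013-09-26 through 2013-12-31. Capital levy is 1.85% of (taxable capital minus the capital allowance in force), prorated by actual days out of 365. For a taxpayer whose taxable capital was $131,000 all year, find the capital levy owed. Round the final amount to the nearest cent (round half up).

$998.59

2013-01-01 to 2013-09-25: 268 days, exemption $64,000 → ($131,000 − $64,000) × 1.85% × 268/365 = $910.0986
2013-09-26 to 2013-12-31: 97 days, exemption $113,000 → ($131,000 − $113,000) × 1.85% × 97/365 = $88.4959
Total = $998.5945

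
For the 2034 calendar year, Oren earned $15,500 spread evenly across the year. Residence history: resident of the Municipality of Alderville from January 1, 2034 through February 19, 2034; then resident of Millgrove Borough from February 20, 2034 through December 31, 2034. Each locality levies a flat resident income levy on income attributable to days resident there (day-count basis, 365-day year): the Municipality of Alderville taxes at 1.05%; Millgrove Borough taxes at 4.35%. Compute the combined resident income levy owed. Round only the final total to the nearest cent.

$604.18

The Municipality of Alderville, January 1 – February 19, 2034: 50 days → $15,500 × 1.05% × 50/365 = $22.2945
Millgrove Borough, February 20 – December 31, 2034: 315 days → $15,500 × 4.35% × 315/365 = $581.8870
Total = $604.1815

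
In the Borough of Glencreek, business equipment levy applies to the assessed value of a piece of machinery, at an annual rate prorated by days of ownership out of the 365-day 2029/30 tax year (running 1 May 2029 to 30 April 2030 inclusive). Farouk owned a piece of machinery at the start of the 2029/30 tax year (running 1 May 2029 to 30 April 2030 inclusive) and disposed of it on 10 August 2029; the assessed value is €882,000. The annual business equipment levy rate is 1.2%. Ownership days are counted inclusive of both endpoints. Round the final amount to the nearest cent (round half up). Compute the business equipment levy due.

Days held (1 May – 10 August 2029): 102 out of 365
Tax = €882,000 × 1.2% × 102/365 = €2,957.7205

€2,957.72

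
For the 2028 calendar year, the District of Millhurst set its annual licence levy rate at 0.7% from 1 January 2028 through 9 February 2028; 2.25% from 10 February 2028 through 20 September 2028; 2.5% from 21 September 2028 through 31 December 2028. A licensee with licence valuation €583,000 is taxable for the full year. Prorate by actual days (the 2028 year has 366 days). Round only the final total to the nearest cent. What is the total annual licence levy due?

€12,536.09

1 January – 9 February 2028: 40 days at 0.7% → €583,000 × 0.7% × 40/366 = €446.0109
10 February – 20 September 2028: 224 days at 2.25% → €583,000 × 2.25% × 224/366 = €8,028.1967
21 September – 31 December 2028: 102 days at 2.5% → €583,000 × 2.5% × 102/366 = €4,061.8852
Total = €12,536.0929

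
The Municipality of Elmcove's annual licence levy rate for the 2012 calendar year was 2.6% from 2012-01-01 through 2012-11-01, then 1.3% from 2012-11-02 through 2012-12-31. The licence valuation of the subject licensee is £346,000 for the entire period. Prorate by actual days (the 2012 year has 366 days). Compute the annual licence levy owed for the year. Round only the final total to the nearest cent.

2012-01-01 to 2012-11-01: 306 days at 2.6% → £346,000 × 2.6% × 306/366 = £7,521.2459
2012-11-02 to 2012-12-31: 60 days at 1.3% → £346,000 × 1.3% × 60/366 = £737.3770
Total = £8,258.6230

£8,258.62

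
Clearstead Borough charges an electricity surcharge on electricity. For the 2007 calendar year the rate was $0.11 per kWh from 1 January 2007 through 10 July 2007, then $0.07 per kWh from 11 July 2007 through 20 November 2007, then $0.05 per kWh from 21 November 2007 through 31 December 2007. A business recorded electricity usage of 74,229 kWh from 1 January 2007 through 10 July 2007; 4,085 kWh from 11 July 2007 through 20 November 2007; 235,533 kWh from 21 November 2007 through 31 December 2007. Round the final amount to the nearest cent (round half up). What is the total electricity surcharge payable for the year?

1 January – 10 July 2007: 74,229 kWh at $0.11/kWh → $8,165.19
11 July – 20 November 2007: 4,085 kWh at $0.07/kWh → $285.95
21 November – 31 December 2007: 235,533 kWh at $0.05/kWh → $11,776.65

$20,227.79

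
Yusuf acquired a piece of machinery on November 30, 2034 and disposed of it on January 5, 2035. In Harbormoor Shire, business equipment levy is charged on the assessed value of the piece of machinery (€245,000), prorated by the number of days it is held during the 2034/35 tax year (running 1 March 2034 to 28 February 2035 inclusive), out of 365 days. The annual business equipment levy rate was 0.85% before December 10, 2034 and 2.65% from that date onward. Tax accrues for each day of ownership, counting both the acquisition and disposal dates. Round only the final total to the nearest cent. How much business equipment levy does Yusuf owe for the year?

€537.32

November 30 – December 9, 2034: 10 days at 0.85% → €245,000 × 0.85% × 10/365 = €57.0548
December 10, 2034 – January 5, 2035: 27 days at 2.65% → €245,000 × 2.65% × 27/365 = €480.2671
Total = €537.3219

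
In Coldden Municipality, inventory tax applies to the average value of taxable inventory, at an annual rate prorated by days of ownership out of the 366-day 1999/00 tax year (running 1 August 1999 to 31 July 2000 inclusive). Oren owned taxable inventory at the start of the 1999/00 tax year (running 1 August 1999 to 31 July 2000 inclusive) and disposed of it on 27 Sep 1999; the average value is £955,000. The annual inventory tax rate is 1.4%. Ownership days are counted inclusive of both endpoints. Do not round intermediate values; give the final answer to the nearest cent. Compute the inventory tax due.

Days held (1 Aug – 27 Sep 1999): 58 out of 366
Tax = £955,000 × 1.4% × 58/366 = £2,118.7432

£2,118.74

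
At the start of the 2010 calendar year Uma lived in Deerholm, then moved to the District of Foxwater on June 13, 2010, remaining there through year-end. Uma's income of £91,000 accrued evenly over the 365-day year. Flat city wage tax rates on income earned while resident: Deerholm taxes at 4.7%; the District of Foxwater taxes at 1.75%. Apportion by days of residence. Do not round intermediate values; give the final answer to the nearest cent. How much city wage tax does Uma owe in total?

£2,791.33

Deerholm, January 1 – June 12, 2010: 163 days → £91,000 × 4.7% × 163/365 = £1,910.0027
The District of Foxwater, June 13 – December 31, 2010: 202 days → £91,000 × 1.75% × 202/365 = £881.3288
Total = £2,791.3315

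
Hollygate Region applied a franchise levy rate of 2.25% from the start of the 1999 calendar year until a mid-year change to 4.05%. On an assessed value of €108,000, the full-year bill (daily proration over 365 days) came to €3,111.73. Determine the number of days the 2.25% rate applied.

237 days

Let d = days at the first rate; then 365 − d days at the second rate.
€108,000 × [2.25%·d + 4.05%·(365−d)] / 365 = €3,111.73
Solving gives d = 237, so the new rate took effect on 26 Aug 1999.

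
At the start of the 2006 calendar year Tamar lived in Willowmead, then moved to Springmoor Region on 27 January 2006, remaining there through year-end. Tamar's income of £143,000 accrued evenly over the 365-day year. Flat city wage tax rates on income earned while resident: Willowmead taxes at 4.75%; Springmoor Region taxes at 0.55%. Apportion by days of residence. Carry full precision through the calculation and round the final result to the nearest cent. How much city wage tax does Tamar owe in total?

£1,214.32

Willowmead, 1 January – 26 January 2006: 26 days → £143,000 × 4.75% × 26/365 = £483.8493
Springmoor Region, 27 January – 31 December 2006: 339 days → £143,000 × 0.55% × 339/365 = £730.4753
Total = £1,214.3247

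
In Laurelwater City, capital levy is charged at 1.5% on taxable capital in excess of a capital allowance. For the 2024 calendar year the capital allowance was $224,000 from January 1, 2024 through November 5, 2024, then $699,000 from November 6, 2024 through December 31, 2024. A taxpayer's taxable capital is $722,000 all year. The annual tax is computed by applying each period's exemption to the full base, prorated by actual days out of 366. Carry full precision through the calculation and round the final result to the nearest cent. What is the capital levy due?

January 1 – November 5, 2024: 310 days, exemption $224,000 → ($722,000 − $224,000) × 1.5% × 310/366 = $6,327.0492
November 6 – December 31, 2024: 56 days, exemption $699,000 → ($722,000 − $699,000) × 1.5% × 56/366 = $52.7869
Total = $6,379.8361

$6,379.84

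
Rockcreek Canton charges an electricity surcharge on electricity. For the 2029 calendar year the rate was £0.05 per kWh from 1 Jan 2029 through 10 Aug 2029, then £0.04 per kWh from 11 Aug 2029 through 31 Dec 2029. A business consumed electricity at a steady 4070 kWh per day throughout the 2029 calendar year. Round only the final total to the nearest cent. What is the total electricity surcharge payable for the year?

£68,457.40

1 Jan – 10 Aug 2029: 222 days × 4070 kWh/day = 903,540 kWh at £0.05/kWh → £45,177.00
11 Aug – 31 Dec 2029: 143 days × 4070 kWh/day = 582,010 kWh at £0.04/kWh → £23,280.40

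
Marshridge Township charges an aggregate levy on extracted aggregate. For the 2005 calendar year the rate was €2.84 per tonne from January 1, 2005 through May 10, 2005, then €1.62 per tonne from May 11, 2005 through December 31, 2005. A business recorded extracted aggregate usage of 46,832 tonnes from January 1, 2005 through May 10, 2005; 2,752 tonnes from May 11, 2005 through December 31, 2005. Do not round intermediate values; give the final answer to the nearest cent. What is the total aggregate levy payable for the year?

€137,461.12

January 1 – May 10, 2005: 46,832 tonnes at €2.84/tonne → €133,002.88
May 11 – December 31, 2005: 2,752 tonnes at €1.62/tonne → €4,458.24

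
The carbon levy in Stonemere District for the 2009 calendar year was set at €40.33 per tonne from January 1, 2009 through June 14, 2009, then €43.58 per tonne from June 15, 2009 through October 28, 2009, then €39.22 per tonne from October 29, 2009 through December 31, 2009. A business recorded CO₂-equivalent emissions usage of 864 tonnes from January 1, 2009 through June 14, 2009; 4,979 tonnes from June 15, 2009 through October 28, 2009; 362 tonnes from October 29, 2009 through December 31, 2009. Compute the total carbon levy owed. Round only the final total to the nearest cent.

January 1 – June 14, 2009: 864 tonnes at €40.33/tonne → €34845.12
June 15 – October 28, 2009: 4,979 tonnes at €43.58/tonne → €216984.82
October 29 – December 31, 2009: 362 tonnes at €39.22/tonne → €14197.64

€266027.58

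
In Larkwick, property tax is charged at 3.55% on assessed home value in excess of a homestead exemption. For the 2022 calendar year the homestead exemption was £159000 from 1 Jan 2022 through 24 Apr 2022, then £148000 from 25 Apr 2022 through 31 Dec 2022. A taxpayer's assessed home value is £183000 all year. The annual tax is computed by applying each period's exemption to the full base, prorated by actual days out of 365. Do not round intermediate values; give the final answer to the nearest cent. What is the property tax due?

1 Jan – 24 Apr 2022: 114 days, exemption £159000 → (£183000 − £159000) × 3.55% × 114/365 = £266.1041
25 Apr – 31 Dec 2022: 251 days, exemption £148000 → (£183000 − £148000) × 3.55% × 251/365 = £854.4315
Total = £1120.5356

£1120.54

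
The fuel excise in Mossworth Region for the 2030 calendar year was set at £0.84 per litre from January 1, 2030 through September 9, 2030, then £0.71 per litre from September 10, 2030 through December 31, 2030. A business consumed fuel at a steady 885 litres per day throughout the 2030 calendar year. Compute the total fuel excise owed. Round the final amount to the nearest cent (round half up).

£258340.35

January 1 – September 9, 2030: 252 days × 885 litres/day = 223,020 litres at £0.84/litre → £187336.80
September 10 – December 31, 2030: 113 days × 885 litres/day = 100,005 litres at £0.71/litre → £71003.55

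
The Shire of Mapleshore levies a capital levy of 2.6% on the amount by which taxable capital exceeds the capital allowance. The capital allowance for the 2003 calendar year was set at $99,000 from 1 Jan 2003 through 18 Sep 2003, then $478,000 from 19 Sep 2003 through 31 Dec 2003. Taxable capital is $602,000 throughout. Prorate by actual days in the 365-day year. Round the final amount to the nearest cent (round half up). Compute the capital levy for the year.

1 Jan – 18 Sep 2003: 261 days, exemption $99,000 → ($602,000 − $99,000) × 2.6% × 261/365 = $9,351.6658
19 Sep – 31 Dec 2003: 104 days, exemption $478,000 → ($602,000 − $478,000) × 2.6% × 104/365 = $918.6192
Total = $10,270.2849

$10,270.28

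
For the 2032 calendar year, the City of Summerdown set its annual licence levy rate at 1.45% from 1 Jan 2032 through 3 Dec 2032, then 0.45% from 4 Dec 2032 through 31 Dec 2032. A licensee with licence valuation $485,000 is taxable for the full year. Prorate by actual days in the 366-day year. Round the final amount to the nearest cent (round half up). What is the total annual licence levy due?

1 Jan – 3 Dec 2032: 338 days at 1.45% → $485,000 × 1.45% × 338/366 = $6,494.4945
4 Dec – 31 Dec 2032: 28 days at 0.45% → $485,000 × 0.45% × 28/366 = $166.9672
Total = $6,661.4617

$6,661.46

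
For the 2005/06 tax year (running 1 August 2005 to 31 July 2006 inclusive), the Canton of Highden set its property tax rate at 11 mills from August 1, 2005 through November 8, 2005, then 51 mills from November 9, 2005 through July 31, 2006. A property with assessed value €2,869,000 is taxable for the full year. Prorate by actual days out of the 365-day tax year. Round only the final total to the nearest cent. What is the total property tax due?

€114,877.90

August 1 – November 8, 2005: 100 days at 11 mills → €2,869,000 × 1.1% × 100/365 = €8,646.3014
November 9, 2005 – July 31, 2006: 265 days at 51 mills → €2,869,000 × 5.1% × 265/365 = €106,231.6027
Total = €114,877.9041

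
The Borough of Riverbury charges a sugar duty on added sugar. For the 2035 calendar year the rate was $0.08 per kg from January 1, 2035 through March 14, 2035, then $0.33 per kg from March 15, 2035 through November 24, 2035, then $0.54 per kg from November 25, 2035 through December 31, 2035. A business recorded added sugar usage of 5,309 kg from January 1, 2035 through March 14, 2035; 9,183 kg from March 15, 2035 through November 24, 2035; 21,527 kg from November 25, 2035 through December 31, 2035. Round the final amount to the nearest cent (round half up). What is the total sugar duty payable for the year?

$15079.69

January 1 – March 14, 2035: 5,309 kg at $0.08/kg → $424.72
March 15 – November 24, 2035: 9,183 kg at $0.33/kg → $3030.39
November 25 – December 31, 2035: 21,527 kg at $0.54/kg → $11624.58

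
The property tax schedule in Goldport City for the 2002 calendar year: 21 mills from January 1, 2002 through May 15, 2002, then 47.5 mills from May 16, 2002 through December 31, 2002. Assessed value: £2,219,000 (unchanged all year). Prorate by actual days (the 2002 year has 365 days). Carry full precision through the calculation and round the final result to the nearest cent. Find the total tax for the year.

January 1 – May 15, 2002: 135 days at 21 mills → £2,219,000 × 2.1% × 135/365 = £17,235.2466
May 16 – December 31, 2002: 230 days at 47.5 mills → £2,219,000 × 4.75% × 230/365 = £66,418.0137
Total = £83,653.2603

£83,653.26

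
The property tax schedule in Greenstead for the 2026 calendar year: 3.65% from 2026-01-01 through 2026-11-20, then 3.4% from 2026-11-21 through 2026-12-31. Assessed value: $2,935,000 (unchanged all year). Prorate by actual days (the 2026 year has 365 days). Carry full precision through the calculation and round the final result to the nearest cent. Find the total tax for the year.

$106,303.29

2026-01-01 to 2026-11-20: 324 days at 3.65% → $2,935,000 × 3.65% × 324/365 = $95,094.0000
2026-11-21 to 2026-12-31: 41 days at 3.4% → $2,935,000 × 3.4% × 41/365 = $11,209.2877
Total = $106,303.2877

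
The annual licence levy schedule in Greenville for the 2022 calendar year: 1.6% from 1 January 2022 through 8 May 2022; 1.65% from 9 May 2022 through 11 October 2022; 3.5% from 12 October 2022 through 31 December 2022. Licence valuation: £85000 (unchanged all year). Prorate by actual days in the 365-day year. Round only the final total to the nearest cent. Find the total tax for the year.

1 January – 8 May 2022: 128 days at 1.6% → £85000 × 1.6% × 128/365 = £476.9315
9 May – 11 October 2022: 156 days at 1.65% → £85000 × 1.65% × 156/365 = £599.4247
12 October – 31 December 2022: 81 days at 3.5% → £85000 × 3.5% × 81/365 = £660.2055
Total = £1736.5616

£1736.56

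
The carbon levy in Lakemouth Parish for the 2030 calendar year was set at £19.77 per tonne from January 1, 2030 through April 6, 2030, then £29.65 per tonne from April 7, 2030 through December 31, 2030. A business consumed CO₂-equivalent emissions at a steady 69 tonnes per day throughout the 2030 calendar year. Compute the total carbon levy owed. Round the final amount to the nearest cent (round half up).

January 1 – April 6, 2030: 96 days × 69 tonnes/day = 6,624 tonnes at £19.77/tonne → £130,956.48
April 7 – December 31, 2030: 269 days × 69 tonnes/day = 18,561 tonnes at £29.65/tonne → £550,333.65

£681,290.13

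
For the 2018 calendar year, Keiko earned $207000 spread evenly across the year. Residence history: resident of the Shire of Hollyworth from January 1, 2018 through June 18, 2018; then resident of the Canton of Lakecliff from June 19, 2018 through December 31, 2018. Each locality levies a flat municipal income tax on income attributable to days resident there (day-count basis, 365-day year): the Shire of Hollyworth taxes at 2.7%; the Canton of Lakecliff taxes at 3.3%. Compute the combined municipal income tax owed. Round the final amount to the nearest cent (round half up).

The Shire of Hollyworth, January 1 – June 18, 2018: 169 days → $207000 × 2.7% × 169/365 = $2587.7836
The Canton of Lakecliff, June 19 – December 31, 2018: 196 days → $207000 × 3.3% × 196/365 = $3668.1534
Total = $6255.9370

$6255.94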